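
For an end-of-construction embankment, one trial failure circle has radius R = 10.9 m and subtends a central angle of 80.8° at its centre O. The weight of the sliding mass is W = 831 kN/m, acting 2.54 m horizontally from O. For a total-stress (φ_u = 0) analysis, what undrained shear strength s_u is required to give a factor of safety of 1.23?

FS = s_u·L_a·R / (W·d), so s_u = FS·W·d / (L_a·R).
Arc length L_a = R·θ = 10.9·(80.8°·π/180) = 10.9·1.4102 = 15.37 m
s_u = 1.23·831·2.54 / (15.37·10.9) = 2596.2 / 167.55 = 15.50 kPa

s_u = 15.5 kPa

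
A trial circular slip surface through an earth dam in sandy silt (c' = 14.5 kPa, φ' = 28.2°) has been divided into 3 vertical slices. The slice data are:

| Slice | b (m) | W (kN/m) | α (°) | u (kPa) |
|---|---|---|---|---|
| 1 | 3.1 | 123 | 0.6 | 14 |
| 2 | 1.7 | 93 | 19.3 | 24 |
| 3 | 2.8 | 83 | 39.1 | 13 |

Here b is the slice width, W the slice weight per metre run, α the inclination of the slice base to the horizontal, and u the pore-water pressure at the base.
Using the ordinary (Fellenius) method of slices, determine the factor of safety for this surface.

FS = 2.36

Ordinary method of slices: FS = Σ[c'·Δl_i + (W_i cosα_i − u_i·Δl_i)·tanφ'] / Σ W_i sinα_i, with Δl_i = b_i / cosα_i.
Slice 1: Δl = 3.1/cos0.6° = 3.100 m; N'_1 = 123·cos0.6° − 14·3.100 = 79.6; c'Δl = 44.95; W sinα = 1.3
Slice 2: Δl = 1.7/cos19.3° = 1.801 m; N'_2 = 93·cos19.3° − 24·1.801 = 44.5; c'Δl = 26.12; W sinα = 30.7
Slice 3: Δl = 2.8/cos39.1° = 3.608 m; N'_3 = 83·cos39.1° − 13·3.608 = 17.5; c'Δl = 52.32; W sinα = 52.3
Σc'Δl = 123.4 kN/m; ΣN' = 141.6 kN/m; ΣW sinα = 84.4 kN/m
Resisting = 123.4 + 141.6·tan28.2° = 123.4 + 75.9 = 199.3 kN/m
FS = 199.3 / 84.4 = 2.363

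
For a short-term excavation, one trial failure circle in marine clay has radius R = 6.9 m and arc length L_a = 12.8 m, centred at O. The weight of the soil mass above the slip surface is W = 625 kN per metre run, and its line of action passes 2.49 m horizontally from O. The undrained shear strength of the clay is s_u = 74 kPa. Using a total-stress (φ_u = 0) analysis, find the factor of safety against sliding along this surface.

Taking moments about the centre O, the resisting moment is provided by the undrained shear strength acting along the arc:
M_R = s_u·L_a·R = 74·12.80·6.9 = 6535.7 kN·m/m
M_D = W·d = 625·2.49 = 1556.3 kN·m/m
FS = M_R / M_D = 6535.7 / 1556.3 = 4.200

FS = 4.20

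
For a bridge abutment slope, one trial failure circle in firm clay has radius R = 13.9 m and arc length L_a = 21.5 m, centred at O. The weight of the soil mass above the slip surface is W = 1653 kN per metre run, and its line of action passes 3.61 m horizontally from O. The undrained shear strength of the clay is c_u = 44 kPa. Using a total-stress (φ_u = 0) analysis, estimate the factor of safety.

Taking moments about the centre O, the resisting moment is provided by the undrained shear strength acting along the arc:
M_R = c_u·L_a·R = 44·21.50·13.9 = 13149.4 kN·m/m
M_D = W·d = 1653·3.61 = 5967.3 kN·m/m
FS = M_R / M_D = 13149.4 / 5967.3 = 2.204

FS = 2.20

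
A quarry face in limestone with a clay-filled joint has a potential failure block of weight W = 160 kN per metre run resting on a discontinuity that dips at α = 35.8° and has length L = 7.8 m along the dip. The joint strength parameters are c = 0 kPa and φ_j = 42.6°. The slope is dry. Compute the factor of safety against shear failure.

FS = 1.27

Resolving the block weight along and normal to the plane and applying the Mohr–Coulomb strength on the joint:
N' = W cosα = 160·cos35.8° = 129.8 kN/m
Driving force T = W sinα = 160·sin35.8° = 93.6 kN/m
Resisting force R = c·L + N'·tanφ_j = 0·7.8 + 129.8·tan42.6° = 0.0 + 119.3 = 119.3 kN/m
FS = R / T = 119.3 / 93.6 = 1.275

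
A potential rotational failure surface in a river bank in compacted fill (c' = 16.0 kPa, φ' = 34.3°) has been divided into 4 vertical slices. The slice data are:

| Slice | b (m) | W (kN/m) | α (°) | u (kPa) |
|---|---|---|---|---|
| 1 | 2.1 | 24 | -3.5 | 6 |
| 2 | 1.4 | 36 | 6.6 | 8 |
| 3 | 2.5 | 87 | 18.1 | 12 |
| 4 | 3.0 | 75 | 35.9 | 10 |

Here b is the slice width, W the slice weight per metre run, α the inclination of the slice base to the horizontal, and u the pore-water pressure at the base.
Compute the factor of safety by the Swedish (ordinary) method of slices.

Ordinary method of slices: FS = Σ[c'·Δl_i + (W_i cosα_i − u_i·Δl_i)·tanφ'] / Σ W_i sinα_i, with Δl_i = b_i / cosα_i.
Slice 1: Δl = 2.1/cos(-3.5°) = 2.104 m; N'_1 = 24·cos(-3.5°) − 6·2.104 = 11.3; c'Δl = 33.66; W sinα = -1.5
Slice 2: Δl = 1.4/cos6.6° = 1.409 m; N'_2 = 36·cos6.6° − 8·1.409 = 24.5; c'Δl = 22.55; W sinα = 4.1
Slice 3: Δl = 2.5/cos18.1° = 2.630 m; N'_3 = 87·cos18.1° − 12·2.630 = 51.1; c'Δl = 42.08; W sinα = 27.0
Slice 4: Δl = 3.0/cos35.9° = 3.704 m; N'_4 = 75·cos35.9° − 10·3.704 = 23.7; c'Δl = 59.26; W sinα = 44.0
Σc'Δl = 157.6 kN/m; ΣN' = 110.7 kN/m; ΣW sinα = 73.7 kN/m
Resisting = 157.6 + 110.7·tan34.3° = 157.6 + 75.5 = 233.0 kN/m
FS = 233.0 / 73.7 = 3.163

FS = 3.16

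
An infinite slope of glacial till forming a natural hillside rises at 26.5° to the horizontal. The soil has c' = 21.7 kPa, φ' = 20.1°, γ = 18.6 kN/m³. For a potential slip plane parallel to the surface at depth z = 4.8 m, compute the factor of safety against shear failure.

For an infinite slope with a slip plane parallel to the surface (no pore pressure): FS = [c' + γz cos²β tanφ'] / [γz sinβ cosβ].
γz = 18.6·4.8 = 89.28 kN/m²
Numerator = 21.7 + 89.28·cos²26.5°·tan20.1° = 21.7 + 89.28·0.8009·0.3659 = 47.867 kPa
Denominator = 89.28·sin26.5°·cos26.5° = 89.28·0.4462·0.8949 = 35.651 kPa
FS = 47.867 / 35.651 = 1.343

FS = 1.34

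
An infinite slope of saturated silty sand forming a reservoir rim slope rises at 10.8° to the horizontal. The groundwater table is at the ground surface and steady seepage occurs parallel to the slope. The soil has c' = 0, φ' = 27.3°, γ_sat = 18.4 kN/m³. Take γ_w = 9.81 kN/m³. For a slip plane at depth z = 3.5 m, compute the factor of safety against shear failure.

With seepage parallel to the slope and the water table at the surface, the effective normal stress on the slip plane uses the buoyant unit weight γ' = γ_sat − γ_w while the driving shear stress uses γ_sat:
FS = [c' + γ' z cos²β tanφ'] / [γ_sat z sinβ cosβ]
(For c' = 0 this reduces to FS = (γ'/γ_sat)·tanφ'/tanβ.)
γ' = 18.4 − 9.81 = 8.59 kN/m³
Numerator = 0.0 + 8.59·3.5·cos²10.8°·tan27.3° = 0.0 + 8.59·3.5·0.9649·0.5161 = 14.973 kPa
Denominator = 18.4·3.5·sin10.8°·cos10.8° = 18.4·3.5·0.1874·0.9823 = 11.854 kPa
FS = 14.973 / 11.854 = 1.263

FS = 1.26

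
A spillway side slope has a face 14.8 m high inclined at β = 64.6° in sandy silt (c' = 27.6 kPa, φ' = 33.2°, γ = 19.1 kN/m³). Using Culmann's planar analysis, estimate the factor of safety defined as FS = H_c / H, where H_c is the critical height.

FS = 2.02

H_c = (4c'/γ) · sinβ cosφ' / [1 − cos(β − φ')]
    = (4·27.6/19.1) · sin64.6°·cos33.2° / [1 − cos31.4°]
    = 5.780 · 0.7559 / 0.1464 = 29.83 m
FS = H_c / H = 29.83 / 14.8 = 2.016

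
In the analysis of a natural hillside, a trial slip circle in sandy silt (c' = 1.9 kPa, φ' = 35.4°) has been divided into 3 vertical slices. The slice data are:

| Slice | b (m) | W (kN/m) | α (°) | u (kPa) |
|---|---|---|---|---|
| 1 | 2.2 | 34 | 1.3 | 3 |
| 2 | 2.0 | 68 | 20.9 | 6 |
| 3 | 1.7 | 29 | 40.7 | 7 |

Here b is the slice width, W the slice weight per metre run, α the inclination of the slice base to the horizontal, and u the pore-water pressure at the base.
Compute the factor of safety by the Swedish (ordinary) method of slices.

Ordinary method of slices: FS = Σ[c'·Δl_i + (W_i cosα_i − u_i·Δl_i)·tanφ'] / Σ W_i sinα_i, with Δl_i = b_i / cosα_i.
Slice 1: Δl = 2.2/cos1.3° = 2.201 m; N'_1 = 34·cos1.3° − 3·2.201 = 27.4; c'Δl = 4.18; W sinα = 0.8
Slice 2: Δl = 2.0/cos20.9° = 2.141 m; N'_2 = 68·cos20.9° − 6·2.141 = 50.7; c'Δl = 4.07; W sinα = 24.3
Slice 3: Δl = 1.7/cos40.7° = 2.242 m; N'_3 = 29·cos40.7° − 7·2.242 = 6.3; c'Δl = 4.26; W sinα = 18.9
Σc'Δl = 12.5 kN/m; ΣN' = 84.4 kN/m; ΣW sinα = 43.9 kN/m
Resisting = 12.5 + 84.4·tan35.4° = 12.5 + 60.0 = 72.5 kN/m
FS = 72.5 / 43.9 = 1.649

FS = 1.65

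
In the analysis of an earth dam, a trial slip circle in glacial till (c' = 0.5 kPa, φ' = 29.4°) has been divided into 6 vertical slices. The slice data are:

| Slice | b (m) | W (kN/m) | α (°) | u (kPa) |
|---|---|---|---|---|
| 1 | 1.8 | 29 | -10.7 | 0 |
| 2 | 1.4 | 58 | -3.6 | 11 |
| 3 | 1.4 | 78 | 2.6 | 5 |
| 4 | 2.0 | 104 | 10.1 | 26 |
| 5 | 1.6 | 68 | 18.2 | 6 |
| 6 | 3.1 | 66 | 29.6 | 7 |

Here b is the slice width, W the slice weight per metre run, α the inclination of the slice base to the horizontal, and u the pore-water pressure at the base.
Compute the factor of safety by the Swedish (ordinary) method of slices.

FS = 2.44

Ordinary method of slices: FS = Σ[c'·Δl_i + (W_i cosα_i − u_i·Δl_i)·tanφ'] / Σ W_i sinα_i, with Δl_i = b_i / cosα_i.
Slice 1: Δl = 1.8/cos(-10.7°) = 1.832 m; N'_1 = 29·cos(-10.7°) − 0·1.832 = 28.5; c'Δl = 0.92; W sinα = -5.4
Slice 2: Δl = 1.4/cos(-3.6°) = 1.403 m; N'_2 = 58·cos(-3.6°) − 11·1.403 = 42.5; c'Δl = 0.70; W sinα = -3.6
Slice 3: Δl = 1.4/cos2.6° = 1.401 m; N'_3 = 78·cos2.6° − 5·1.401 = 70.9; c'Δl = 0.70; W sinα = 3.5
Slice 4: Δl = 2.0/cos10.1° = 2.031 m; N'_4 = 104·cos10.1° − 26·2.031 = 49.6; c'Δl = 1.02; W sinα = 18.2
Slice 5: Δl = 1.6/cos18.2° = 1.684 m; N'_5 = 68·cos18.2° − 6·1.684 = 54.5; c'Δl = 0.84; W sinα = 21.2
Slice 6: Δl = 3.1/cos29.6° = 3.565 m; N'_6 = 66·cos29.6° − 7·3.565 = 32.4; c'Δl = 1.78; W sinα = 32.6
Σc'Δl = 6.0 kN/m; ΣN' = 278.4 kN/m; ΣW sinα = 66.6 kN/m
Resisting = 6.0 + 278.4·tan29.4° = 6.0 + 156.8 = 162.8 kN/m
FS = 162.8 / 66.6 = 2.445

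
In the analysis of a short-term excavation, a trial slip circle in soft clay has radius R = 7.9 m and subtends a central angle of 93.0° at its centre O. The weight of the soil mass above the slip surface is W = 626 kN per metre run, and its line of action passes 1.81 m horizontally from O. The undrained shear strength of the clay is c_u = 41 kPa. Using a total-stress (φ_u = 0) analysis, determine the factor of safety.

FS = 3.67

Taking moments about the centre O, the resisting moment is provided by the undrained shear strength acting along the arc:
Arc length L_a = R·θ = 7.9·(93.0°·π/180) = 7.9·1.6232 = 12.82 m
M_R = c_u·L_a·R = 41·12.82·7.9 = 4153.3 kN·m/m
M_D = W·d = 626·1.81 = 1133.1 kN·m/m
FS = M_R / M_D = 4153.3 / 1133.1 = 3.666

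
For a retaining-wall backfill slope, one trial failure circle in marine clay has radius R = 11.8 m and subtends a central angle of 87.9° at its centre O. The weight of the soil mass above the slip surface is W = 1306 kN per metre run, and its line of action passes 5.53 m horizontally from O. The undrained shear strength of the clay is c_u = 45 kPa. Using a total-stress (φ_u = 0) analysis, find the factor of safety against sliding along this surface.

Taking moments about the centre O, the resisting moment is provided by the undrained shear strength acting along the arc:
Arc length L_a = R·θ = 11.8·(87.9°·π/180) = 11.8·1.5341 = 18.10 m
M_R = c_u·L_a·R = 45·18.10·11.8 = 9612.6 kN·m/m
M_D = W·d = 1306·5.53 = 7222.2 kN·m/m
FS = M_R / M_D = 9612.6 / 7222.2 = 1.331

FS = 1.33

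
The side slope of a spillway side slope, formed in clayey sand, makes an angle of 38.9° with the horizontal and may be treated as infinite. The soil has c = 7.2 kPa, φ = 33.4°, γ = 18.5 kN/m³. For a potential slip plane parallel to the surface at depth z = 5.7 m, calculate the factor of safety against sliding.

For an infinite slope with a slip plane parallel to the surface (no pore pressure): FS = [c + γz cos²β tanφ] / [γz sinβ cosβ].
γz = 18.5·5.7 = 105.45 kN/m²
Numerator = 7.2 + 105.45·cos²38.9°·tan33.4° = 7.2 + 105.45·0.6057·0.6594 = 49.313 kPa
Denominator = 105.45·sin38.9°·cos38.9° = 105.45·0.6280·0.7782 = 51.534 kPa
FS = 49.313 / 51.534 = 0.957

FS = 0.96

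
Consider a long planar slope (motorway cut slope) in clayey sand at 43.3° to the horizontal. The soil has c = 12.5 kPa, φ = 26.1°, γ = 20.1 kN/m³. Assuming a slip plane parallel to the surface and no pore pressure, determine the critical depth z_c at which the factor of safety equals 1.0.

z_c = 2.60 m

Setting FS = 1.00 in FS = [c + γz cos²β tanφ] / [γz sinβ cosβ] and solving for z:
z = c / [γ cosβ (FS·sinβ − cosβ·tanφ)]
  = 12.5 / [20.1·cos43.3°·(1.00·sin43.3° − cos43.3°·tan26.1°)]
  = 12.5 / [20.1·0.7278·(1.00·0.6858 − 0.7278·0.4899)]
  = 12.5 / 4.8169 = 2.595 m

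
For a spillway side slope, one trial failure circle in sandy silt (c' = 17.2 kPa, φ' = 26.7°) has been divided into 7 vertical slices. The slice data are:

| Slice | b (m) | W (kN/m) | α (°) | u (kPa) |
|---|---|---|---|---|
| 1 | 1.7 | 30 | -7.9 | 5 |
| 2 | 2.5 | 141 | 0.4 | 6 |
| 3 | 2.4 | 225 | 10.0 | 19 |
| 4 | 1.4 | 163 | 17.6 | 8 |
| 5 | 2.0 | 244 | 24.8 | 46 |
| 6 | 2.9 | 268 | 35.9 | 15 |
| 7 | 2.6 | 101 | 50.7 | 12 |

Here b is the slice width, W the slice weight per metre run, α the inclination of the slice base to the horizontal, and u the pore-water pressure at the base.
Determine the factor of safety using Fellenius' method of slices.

FS = 1.64

Ordinary method of slices: FS = Σ[c'·Δl_i + (W_i cosα_i − u_i·Δl_i)·tanφ'] / Σ W_i sinα_i, with Δl_i = b_i / cosα_i.
Slice 1: Δl = 1.7/cos(-7.9°) = 1.716 m; N'_1 = 30·cos(-7.9°) − 5·1.716 = 21.1; c'Δl = 29.52; W sinα = -4.1
Slice 2: Δl = 2.5/cos0.4° = 2.500 m; N'_2 = 141·cos0.4° − 6·2.500 = 126.0; c'Δl = 43.00; W sinα = 1.0
Slice 3: Δl = 2.4/cos10.0° = 2.437 m; N'_3 = 225·cos10.0° − 19·2.437 = 175.3; c'Δl = 41.92; W sinα = 39.1
Slice 4: Δl = 1.4/cos17.6° = 1.469 m; N'_4 = 163·cos17.6° − 8·1.469 = 143.6; c'Δl = 25.26; W sinα = 49.3
Slice 5: Δl = 2.0/cos24.8° = 2.203 m; N'_5 = 244·cos24.8° − 46·2.203 = 120.2; c'Δl = 37.89; W sinα = 102.3
Slice 6: Δl = 2.9/cos35.9° = 3.580 m; N'_6 = 268·cos35.9° − 15·3.580 = 163.4; c'Δl = 61.58; W sinα = 157.1
Slice 7: Δl = 2.6/cos50.7° = 4.105 m; N'_7 = 101·cos50.7° − 12·4.105 = 14.7; c'Δl = 70.61; W sinα = 78.2
Σc'Δl = 309.8 kN/m; ΣN' = 764.3 kN/m; ΣW sinα = 422.9 kN/m
Resisting = 309.8 + 764.3·tan26.7° = 309.8 + 384.4 = 694.2 kN/m
FS = 694.2 / 422.9 = 1.642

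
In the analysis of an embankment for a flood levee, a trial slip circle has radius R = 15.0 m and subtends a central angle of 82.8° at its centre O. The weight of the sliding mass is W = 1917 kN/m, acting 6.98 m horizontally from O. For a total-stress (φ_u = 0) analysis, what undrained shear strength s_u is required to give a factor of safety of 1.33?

FS = s_u·L_a·R / (W·d), so s_u = FS·W·d / (L_a·R).
Arc length L_a = R·θ = 15.0·(82.8°·π/180) = 15.0·1.4451 = 21.68 m
s_u = 1.33·1917·6.98 / (21.68·15.0) = 17796.3 / 325.15 = 54.73 kPa

s_u = 54.7 kPa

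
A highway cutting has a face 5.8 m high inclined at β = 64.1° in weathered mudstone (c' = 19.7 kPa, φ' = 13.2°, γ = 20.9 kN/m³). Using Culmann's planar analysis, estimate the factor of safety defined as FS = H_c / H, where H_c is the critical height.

H_c = (4c'/γ) · sinβ cosφ' / [1 − cos(β − φ')]
    = (4·19.7/20.9) · sin64.1°·cos13.2° / [1 − cos50.9°]
    = 3.770 · 0.8758 / 0.3693 = 8.94 m
FS = H_c / H = 8.94 / 5.8 = 1.542

FS = 1.54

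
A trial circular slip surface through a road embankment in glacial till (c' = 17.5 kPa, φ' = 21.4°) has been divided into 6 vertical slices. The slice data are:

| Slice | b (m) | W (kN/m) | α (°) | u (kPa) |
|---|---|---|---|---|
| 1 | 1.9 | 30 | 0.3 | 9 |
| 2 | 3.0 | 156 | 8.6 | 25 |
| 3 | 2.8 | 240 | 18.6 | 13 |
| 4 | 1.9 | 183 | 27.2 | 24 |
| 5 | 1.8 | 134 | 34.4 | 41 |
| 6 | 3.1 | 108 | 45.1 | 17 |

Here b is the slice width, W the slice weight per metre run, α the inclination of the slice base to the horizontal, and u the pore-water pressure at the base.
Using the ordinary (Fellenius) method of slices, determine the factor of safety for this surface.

Ordinary method of slices: FS = Σ[c'·Δl_i + (W_i cosα_i − u_i·Δl_i)·tanφ'] / Σ W_i sinα_i, with Δl_i = b_i / cosα_i.
Slice 1: Δl = 1.9/cos0.3° = 1.900 m; N'_1 = 30·cos0.3° − 9·1.900 = 12.9; c'Δl = 33.25; W sinα = 0.2
Slice 2: Δl = 3.0/cos8.6° = 3.034 m; N'_2 = 156·cos8.6° − 25·3.034 = 78.4; c'Δl = 53.10; W sinα = 23.3
Slice 3: Δl = 2.8/cos18.6° = 2.954 m; N'_3 = 240·cos18.6° − 13·2.954 = 189.1; c'Δl = 51.70; W sinα = 76.6
Slice 4: Δl = 1.9/cos27.2° = 2.136 m; N'_4 = 183·cos27.2° − 24·2.136 = 111.5; c'Δl = 37.38; W sinα = 83.6
Slice 5: Δl = 1.8/cos34.4° = 2.182 m; N'_5 = 134·cos34.4° − 41·2.182 = 21.1; c'Δl = 38.18; W sinα = 75.7
Slice 6: Δl = 3.1/cos45.1° = 4.392 m; N'_6 = 108·cos45.1° − 17·4.392 = 1.6; c'Δl = 76.86; W sinα = 76.5
Σc'Δl = 290.5 kN/m; ΣN' = 414.5 kN/m; ΣW sinα = 335.9 kN/m
Resisting = 290.5 + 414.5·tan21.4° = 290.5 + 162.5 = 452.9 kN/m
FS = 452.9 / 335.9 = 1.348

FS = 1.35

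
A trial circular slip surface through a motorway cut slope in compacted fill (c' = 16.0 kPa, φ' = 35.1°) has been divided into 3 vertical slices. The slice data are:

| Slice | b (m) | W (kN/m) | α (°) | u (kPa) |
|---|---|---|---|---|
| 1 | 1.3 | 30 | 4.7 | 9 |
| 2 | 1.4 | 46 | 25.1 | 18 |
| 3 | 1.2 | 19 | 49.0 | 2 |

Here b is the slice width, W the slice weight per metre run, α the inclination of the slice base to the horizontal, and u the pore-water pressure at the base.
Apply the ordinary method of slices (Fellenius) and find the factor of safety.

Ordinary method of slices: FS = Σ[c'·Δl_i + (W_i cosα_i − u_i·Δl_i)·tanφ'] / Σ W_i sinα_i, with Δl_i = b_i / cosα_i.
Slice 1: Δl = 1.3/cos4.7° = 1.304 m; N'_1 = 30·cos4.7° − 9·1.304 = 18.2; c'Δl = 20.87; W sinα = 2.5
Slice 2: Δl = 1.4/cos25.1° = 1.546 m; N'_2 = 46·cos25.1° − 18·1.546 = 13.8; c'Δl = 24.74; W sinα = 19.5
Slice 3: Δl = 1.2/cos49.0° = 1.829 m; N'_3 = 19·cos49.0° − 2·1.829 = 8.8; c'Δl = 29.27; W sinα = 14.3
Σc'Δl = 74.9 kN/m; ΣN' = 40.8 kN/m; ΣW sinα = 36.3 kN/m
Resisting = 74.9 + 40.8·tan35.1° = 74.9 + 28.7 = 103.5 kN/m
FS = 103.5 / 36.3 = 2.852

FS = 2.85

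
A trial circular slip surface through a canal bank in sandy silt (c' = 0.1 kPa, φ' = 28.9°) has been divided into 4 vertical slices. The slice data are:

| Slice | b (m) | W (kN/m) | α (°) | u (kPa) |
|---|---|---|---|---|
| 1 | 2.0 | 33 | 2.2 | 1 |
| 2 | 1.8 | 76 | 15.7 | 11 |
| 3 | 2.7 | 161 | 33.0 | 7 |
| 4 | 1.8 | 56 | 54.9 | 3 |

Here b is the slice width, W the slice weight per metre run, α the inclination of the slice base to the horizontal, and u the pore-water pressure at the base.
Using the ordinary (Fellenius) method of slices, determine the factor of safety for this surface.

Ordinary method of slices: FS = Σ[c'·Δl_i + (W_i cosα_i − u_i·Δl_i)·tanφ'] / Σ W_i sinα_i, with Δl_i = b_i / cosα_i.
Slice 1: Δl = 2.0/cos2.2° = 2.001 m; N'_1 = 33·cos2.2° − 1·2.001 = 31.0; c'Δl = 0.20; W sinα = 1.3
Slice 2: Δl = 1.8/cos15.7° = 1.870 m; N'_2 = 76·cos15.7° − 11·1.870 = 52.6; c'Δl = 0.19; W sinα = 20.6
Slice 3: Δl = 2.7/cos33.0° = 3.219 m; N'_3 = 161·cos33.0° − 7·3.219 = 112.5; c'Δl = 0.32; W sinα = 87.7
Slice 4: Δl = 1.8/cos54.9° = 3.130 m; N'_4 = 56·cos54.9° − 3·3.130 = 22.8; c'Δl = 0.31; W sinα = 45.8
Σc'Δl = 1.0 kN/m; ΣN' = 218.9 kN/m; ΣW sinα = 155.3 kN/m
Resisting = 1.0 + 218.9·tan28.9° = 1.0 + 120.8 = 121.8 kN/m
FS = 121.8 / 155.3 = 0.784

FS = 0.78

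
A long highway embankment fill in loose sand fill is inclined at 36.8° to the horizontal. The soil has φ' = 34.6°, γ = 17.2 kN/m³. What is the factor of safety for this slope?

For a dry cohesionless infinite slope the factor of safety is FS = tanφ' / tanβ.
FS = tan34.6° / tan36.8° = 0.6899 / 0.7481 = 0.922

FS = 0.92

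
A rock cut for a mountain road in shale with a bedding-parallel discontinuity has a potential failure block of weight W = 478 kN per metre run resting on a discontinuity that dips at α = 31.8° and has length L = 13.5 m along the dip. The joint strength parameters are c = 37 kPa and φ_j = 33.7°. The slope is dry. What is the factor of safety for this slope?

FS = 3.06

Resolving the block weight along and normal to the plane and applying the Mohr–Coulomb strength on the joint:
N' = W cosα = 478·cos31.8° = 406.2 kN/m
Driving force T = W sinα = 478·sin31.8° = 251.9 kN/m
Resisting force R = c·L + N'·tanφ_j = 37·13.5 + 406.2·tan33.7° = 499.5 + 270.9 = 770.4 kN/m
FS = R / T = 770.4 / 251.9 = 3.059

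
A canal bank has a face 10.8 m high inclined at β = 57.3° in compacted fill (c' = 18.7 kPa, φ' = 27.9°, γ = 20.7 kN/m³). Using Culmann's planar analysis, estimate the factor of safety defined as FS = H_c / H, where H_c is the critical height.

FS = 1.93

H_c = (4c'/γ) · sinβ cosφ' / [1 − cos(β − φ')]
    = (4·18.7/20.7) · sin57.3°·cos27.9° / [1 − cos29.4°]
    = 3.614 · 0.7437 / 0.1288 = 20.87 m
FS = H_c / H = 20.87 / 10.8 = 1.932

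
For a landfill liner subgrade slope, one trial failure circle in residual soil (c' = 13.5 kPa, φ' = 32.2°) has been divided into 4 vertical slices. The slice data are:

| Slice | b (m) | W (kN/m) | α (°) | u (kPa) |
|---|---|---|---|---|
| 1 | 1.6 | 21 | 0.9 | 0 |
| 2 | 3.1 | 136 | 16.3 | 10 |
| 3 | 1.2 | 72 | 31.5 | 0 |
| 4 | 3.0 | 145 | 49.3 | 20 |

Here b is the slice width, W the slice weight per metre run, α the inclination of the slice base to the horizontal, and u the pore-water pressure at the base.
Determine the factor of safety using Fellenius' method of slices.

Ordinary method of slices: FS = Σ[c'·Δl_i + (W_i cosα_i − u_i·Δl_i)·tanφ'] / Σ W_i sinα_i, with Δl_i = b_i / cosα_i.
Slice 1: Δl = 1.6/cos0.9° = 1.600 m; N'_1 = 21·cos0.9° − 0·1.600 = 21.0; c'Δl = 21.60; W sinα = 0.3
Slice 2: Δl = 3.1/cos16.3° = 3.230 m; N'_2 = 136·cos16.3° − 10·3.230 = 98.2; c'Δl = 43.60; W sinα = 38.2
Slice 3: Δl = 1.2/cos31.5° = 1.407 m; N'_3 = 72·cos31.5° − 0·1.407 = 61.4; c'Δl = 19.00; W sinα = 37.6
Slice 4: Δl = 3.0/cos49.3° = 4.601 m; N'_4 = 145·cos49.3° − 20·4.601 = 2.5; c'Δl = 62.11; W sinα = 109.9
Σc'Δl = 146.3 kN/m; ΣN' = 183.2 kN/m; ΣW sinα = 186.0 kN/m
Resisting = 146.3 + 183.2·tan32.2° = 146.3 + 115.3 = 261.7 kN/m
FS = 261.7 / 186.0 = 1.406

FS = 1.41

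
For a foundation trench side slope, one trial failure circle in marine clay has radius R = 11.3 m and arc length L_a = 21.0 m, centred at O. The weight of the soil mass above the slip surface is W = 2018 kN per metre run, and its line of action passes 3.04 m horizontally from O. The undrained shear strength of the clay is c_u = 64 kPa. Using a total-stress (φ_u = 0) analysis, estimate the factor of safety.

Taking moments about the centre O, the resisting moment is provided by the undrained shear strength acting along the arc:
M_R = c_u·L_a·R = 64·21.00·11.3 = 15187.2 kN·m/m
M_D = W·d = 2018·3.04 = 6134.7 kN·m/m
FS = M_R / M_D = 15187.2 / 6134.7 = 2.476

FS = 2.48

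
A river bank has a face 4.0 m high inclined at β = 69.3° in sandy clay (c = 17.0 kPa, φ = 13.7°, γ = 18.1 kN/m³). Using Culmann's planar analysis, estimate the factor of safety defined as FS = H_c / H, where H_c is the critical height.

H_c = (4c/γ) · sinβ cosφ / [1 − cos(β − φ)]
    = (4·17.0/18.1) · sin69.3°·cos13.7° / [1 − cos55.6°]
    = 3.757 · 0.9088 / 0.4350 = 7.85 m
FS = H_c / H = 7.85 / 4.0 = 1.962

FS = 1.96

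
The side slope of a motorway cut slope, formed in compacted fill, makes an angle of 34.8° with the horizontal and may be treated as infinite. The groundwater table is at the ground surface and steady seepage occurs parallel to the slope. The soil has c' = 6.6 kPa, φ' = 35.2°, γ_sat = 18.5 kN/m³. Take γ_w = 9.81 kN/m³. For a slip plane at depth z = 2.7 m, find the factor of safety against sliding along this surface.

FS = 0.76

With seepage parallel to the slope and the water table at the surface, the effective normal stress on the slip plane uses the buoyant unit weight γ' = γ_sat − γ_w while the driving shear stress uses γ_sat:
FS = [c' + γ' z cos²β tanφ'] / [γ_sat z sinβ cosβ]
γ' = 18.5 − 9.81 = 8.69 kN/m³
Numerator = 6.6 + 8.69·2.7·cos²34.8°·tan35.2° = 6.6 + 8.69·2.7·0.6743·0.7054 = 17.760 kPa
Denominator = 18.5·2.7·sin34.8°·cos34.8° = 18.5·2.7·0.5707·0.8211 = 23.409 kPa
FS = 17.760 / 23.409 = 0.759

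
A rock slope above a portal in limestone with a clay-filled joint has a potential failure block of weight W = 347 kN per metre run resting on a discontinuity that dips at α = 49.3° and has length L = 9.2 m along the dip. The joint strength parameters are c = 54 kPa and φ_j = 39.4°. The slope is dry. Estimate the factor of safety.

Resolving the block weight along and normal to the plane and applying the Mohr–Coulomb strength on the joint:
N' = W cosα = 347·cos49.3° = 226.3 kN/m
Driving force T = W sinα = 347·sin49.3° = 263.1 kN/m
Resisting force R = c·L + N'·tanφ_j = 54·9.2 + 226.3·tan39.4° = 496.8 + 185.9 = 682.7 kN/m
FS = R / T = 682.7 / 263.1 = 2.595

FS = 2.59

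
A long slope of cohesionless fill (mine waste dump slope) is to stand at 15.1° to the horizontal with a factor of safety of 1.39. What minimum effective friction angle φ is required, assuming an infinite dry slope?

FS = tanφ/tanβ ⇒ tanφ = FS · tanβ = 1.39 · tan15.1° = 0.3751
φ = arctan(0.3751) = 20.56°

φ = 20.6°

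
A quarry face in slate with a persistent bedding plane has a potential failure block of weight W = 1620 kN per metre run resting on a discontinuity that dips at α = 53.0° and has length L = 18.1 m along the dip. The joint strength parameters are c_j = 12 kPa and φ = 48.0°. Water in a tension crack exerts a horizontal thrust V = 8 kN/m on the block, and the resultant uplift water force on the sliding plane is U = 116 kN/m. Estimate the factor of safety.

FS = 0.90

Resolving the block weight along and normal to the plane and applying the Mohr–Coulomb strength on the joint:
N' = W cosα − U − V sinα = 1620·cos53.0° − 116 − 8·sin53.0° = 852.6 kN/m
Driving force T = W sinα + V cosα = 1620·sin53.0° + 8·cos53.0° = 1298.6 kN/m
Resisting force R = c_j·L + N'·tanφ = 12·18.1 + 852.6·tan48.0° = 217.2 + 946.9 = 1164.1 kN/m
FS = R / T = 1164.1 / 1298.6 = 0.896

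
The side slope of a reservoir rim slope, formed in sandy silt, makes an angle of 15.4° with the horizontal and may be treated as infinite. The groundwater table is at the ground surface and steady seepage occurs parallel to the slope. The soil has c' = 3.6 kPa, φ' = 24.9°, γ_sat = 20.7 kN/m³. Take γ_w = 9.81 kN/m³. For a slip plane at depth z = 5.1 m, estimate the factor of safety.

FS = 1.02

With seepage parallel to the slope and the water table at the surface, the effective normal stress on the slip plane uses the buoyant unit weight γ' = γ_sat − γ_w while the driving shear stress uses γ_sat:
FS = [c' + γ' z cos²β tanφ'] / [γ_sat z sinβ cosβ]
γ' = 20.7 − 9.81 = 10.89 kN/m³
Numerator = 3.6 + 10.89·5.1·cos²15.4°·tan24.9° = 3.6 + 10.89·5.1·0.9295·0.4642 = 27.562 kPa
Denominator = 20.7·5.1·sin15.4°·cos15.4° = 20.7·5.1·0.2656·0.9641 = 27.028 kPa
FS = 27.562 / 27.028 = 1.020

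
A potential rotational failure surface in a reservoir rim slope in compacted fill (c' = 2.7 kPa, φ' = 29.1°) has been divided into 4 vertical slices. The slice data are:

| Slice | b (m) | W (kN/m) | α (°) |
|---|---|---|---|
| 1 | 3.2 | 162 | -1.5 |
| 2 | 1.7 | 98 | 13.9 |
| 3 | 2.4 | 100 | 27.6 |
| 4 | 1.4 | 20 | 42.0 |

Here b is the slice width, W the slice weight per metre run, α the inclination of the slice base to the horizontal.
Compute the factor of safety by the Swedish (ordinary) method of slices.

FS = 2.87

Ordinary method of slices: FS = Σ[c'·Δl_i + (W_i cosα_i)·tanφ'] / Σ W_i sinα_i, with Δl_i = b_i / cosα_i.
Slice 1: Δl = 3.2/cos(-1.5°) = 3.201 m; N'_1 = 162·cos(-1.5°) = 161.9; c'Δl = 8.64; W sinα = -4.2
Slice 2: Δl = 1.7/cos13.9° = 1.751 m; N'_2 = 98·cos13.9° = 95.1; c'Δl = 4.73; W sinα = 23.5
Slice 3: Δl = 2.4/cos27.6° = 2.708 m; N'_3 = 100·cos27.6° = 88.6; c'Δl = 7.31; W sinα = 46.3
Slice 4: Δl = 1.4/cos42.0° = 1.884 m; N'_4 = 20·cos42.0° = 14.9; c'Δl = 5.09; W sinα = 13.4
Σc'Δl = 25.8 kN/m; ΣN' = 360.6 kN/m; ΣW sinα = 79.0 kN/m
Resisting = 25.8 + 360.6·tan29.1° = 25.8 + 200.7 = 226.5 kN/m
FS = 226.5 / 79.0 = 2.866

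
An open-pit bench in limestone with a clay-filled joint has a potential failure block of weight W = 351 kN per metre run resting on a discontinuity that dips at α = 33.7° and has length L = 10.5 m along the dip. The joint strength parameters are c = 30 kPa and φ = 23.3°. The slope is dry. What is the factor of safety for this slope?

FS = 2.26

Resolving the block weight along and normal to the plane and applying the Mohr–Coulomb strength on the joint:
N' = W cosα = 351·cos33.7° = 292.0 kN/m
Driving force T = W sinα = 351·sin33.7° = 194.8 kN/m
Resisting force R = c·L + N'·tanφ = 30·10.5 + 292.0·tan23.3° = 315.0 + 125.8 = 440.8 kN/m
FS = R / T = 440.8 / 194.8 = 2.263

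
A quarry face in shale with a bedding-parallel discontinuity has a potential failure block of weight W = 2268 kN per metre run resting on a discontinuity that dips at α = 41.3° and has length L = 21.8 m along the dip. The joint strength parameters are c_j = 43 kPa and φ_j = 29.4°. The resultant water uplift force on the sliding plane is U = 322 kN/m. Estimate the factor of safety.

Resolving the block weight along and normal to the plane and applying the Mohr–Coulomb strength on the joint:
N' = W cosα − U = 2268·cos41.3° − 322 = 1381.9 kN/m
Driving force T = W sinα = 2268·sin41.3° = 1496.9 kN/m
Resisting force R = c_j·L + N'·tanφ_j = 43·21.8 + 1381.9·tan29.4° = 937.4 + 778.6 = 1716.0 kN/m
FS = R / T = 1716.0 / 1496.9 = 1.146

FS = 1.15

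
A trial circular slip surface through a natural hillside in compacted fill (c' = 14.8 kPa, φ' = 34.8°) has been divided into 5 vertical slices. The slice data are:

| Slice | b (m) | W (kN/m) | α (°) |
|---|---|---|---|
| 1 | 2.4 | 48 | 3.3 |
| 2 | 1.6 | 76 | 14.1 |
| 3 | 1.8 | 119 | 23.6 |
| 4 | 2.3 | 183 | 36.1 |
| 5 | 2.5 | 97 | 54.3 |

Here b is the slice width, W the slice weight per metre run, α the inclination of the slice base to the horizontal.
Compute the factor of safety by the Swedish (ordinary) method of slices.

FS = 1.95

Ordinary method of slices: FS = Σ[c'·Δl_i + (W_i cosα_i)·tanφ'] / Σ W_i sinα_i, with Δl_i = b_i / cosα_i.
Slice 1: Δl = 2.4/cos3.3° = 2.404 m; N'_1 = 48·cos3.3° = 47.9; c'Δl = 35.58; W sinα = 2.8
Slice 2: Δl = 1.6/cos14.1° = 1.650 m; N'_2 = 76·cos14.1° = 73.7; c'Δl = 24.42; W sinα = 18.5
Slice 3: Δl = 1.8/cos23.6° = 1.964 m; N'_3 = 119·cos23.6° = 109.0; c'Δl = 29.07; W sinα = 47.6
Slice 4: Δl = 2.3/cos36.1° = 2.847 m; N'_4 = 183·cos36.1° = 147.9; c'Δl = 42.13; W sinα = 107.8
Slice 5: Δl = 2.5/cos54.3° = 4.284 m; N'_5 = 97·cos54.3° = 56.6; c'Δl = 63.41; W sinα = 78.8
Σc'Δl = 194.6 kN/m; ΣN' = 435.1 kN/m; ΣW sinα = 255.5 kN/m
Resisting = 194.6 + 435.1·tan34.8° = 194.6 + 302.4 = 497.0 kN/m
FS = 497.0 / 255.5 = 1.945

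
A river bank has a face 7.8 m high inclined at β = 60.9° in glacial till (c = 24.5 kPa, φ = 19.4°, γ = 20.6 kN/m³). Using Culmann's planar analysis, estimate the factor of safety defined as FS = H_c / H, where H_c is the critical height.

H_c = (4c/γ) · sinβ cosφ / [1 − cos(β − φ)]
    = (4·24.5/20.6) · sin60.9°·cos19.4° / [1 − cos41.5°]
    = 4.757 · 0.8242 / 0.2510 = 15.62 m
FS = H_c / H = 15.62 / 7.8 = 2.002

FS = 2.00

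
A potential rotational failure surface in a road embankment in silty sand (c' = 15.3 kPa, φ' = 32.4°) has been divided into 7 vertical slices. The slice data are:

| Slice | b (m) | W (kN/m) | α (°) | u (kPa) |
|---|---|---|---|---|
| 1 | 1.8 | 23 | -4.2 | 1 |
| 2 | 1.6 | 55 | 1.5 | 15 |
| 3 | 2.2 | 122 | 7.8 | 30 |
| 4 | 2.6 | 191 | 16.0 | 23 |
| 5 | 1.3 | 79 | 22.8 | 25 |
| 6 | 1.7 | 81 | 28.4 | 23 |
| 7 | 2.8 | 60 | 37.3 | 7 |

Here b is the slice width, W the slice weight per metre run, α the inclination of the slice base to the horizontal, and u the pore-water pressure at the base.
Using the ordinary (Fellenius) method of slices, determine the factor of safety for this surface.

Ordinary method of slices: FS = Σ[c'·Δl_i + (W_i cosα_i − u_i·Δl_i)·tanφ'] / Σ W_i sinα_i, with Δl_i = b_i / cosα_i.
Slice 1: Δl = 1.8/cos(-4.2°) = 1.805 m; N'_1 = 23·cos(-4.2°) − 1·1.805 = 21.1; c'Δl = 27.61; W sinα = -1.7
Slice 2: Δl = 1.6/cos1.5° = 1.601 m; N'_2 = 55·cos1.5° − 15·1.601 = 31.0; c'Δl = 24.49; W sinα = 1.4
Slice 3: Δl = 2.2/cos7.8° = 2.221 m; N'_3 = 122·cos7.8° − 30·2.221 = 54.3; c'Δl = 33.97; W sinα = 16.6
Slice 4: Δl = 2.6/cos16.0° = 2.705 m; N'_4 = 191·cos16.0° − 23·2.705 = 121.4; c'Δl = 41.38; W sinα = 52.6
Slice 5: Δl = 1.3/cos22.8° = 1.410 m; N'_5 = 79·cos22.8° − 25·1.410 = 37.6; c'Δl = 21.58; W sinα = 30.6
Slice 6: Δl = 1.7/cos28.4° = 1.933 m; N'_6 = 81·cos28.4° − 23·1.933 = 26.8; c'Δl = 29.57; W sinα = 38.5
Slice 7: Δl = 2.8/cos37.3° = 3.520 m; N'_7 = 60·cos37.3° − 7·3.520 = 23.1; c'Δl = 53.85; W sinα = 36.4
Σc'Δl = 232.5 kN/m; ΣN' = 315.2 kN/m; ΣW sinα = 174.5 kN/m
Resisting = 232.5 + 315.2·tan32.4° = 232.5 + 200.0 = 432.5 kN/m
FS = 432.5 / 174.5 = 2.479

FS = 2.48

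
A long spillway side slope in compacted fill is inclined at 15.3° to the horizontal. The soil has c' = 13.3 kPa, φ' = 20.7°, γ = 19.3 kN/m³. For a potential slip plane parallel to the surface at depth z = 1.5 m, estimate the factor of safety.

For an infinite slope with a slip plane parallel to the surface (no pore pressure): FS = [c' + γz cos²β tanφ'] / [γz sinβ cosβ].
γz = 19.3·1.5 = 28.95 kN/m²
Numerator = 13.3 + 28.95·cos²15.3°·tan20.7° = 13.3 + 28.95·0.9304·0.3779 = 23.478 kPa
Denominator = 28.95·sin15.3°·cos15.3° = 28.95·0.2639·0.9646 = 7.368 kPa
FS = 23.478 / 7.368 = 3.186

FS = 3.19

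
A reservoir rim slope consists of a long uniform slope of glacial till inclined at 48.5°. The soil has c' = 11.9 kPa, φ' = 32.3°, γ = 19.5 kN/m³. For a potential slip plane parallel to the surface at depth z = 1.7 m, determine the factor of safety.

For an infinite slope with a slip plane parallel to the surface (no pore pressure): FS = [c' + γz cos²β tanφ'] / [γz sinβ cosβ].
γz = 19.5·1.7 = 33.15 kN/m²
Numerator = 11.9 + 33.15·cos²48.5°·tan32.3° = 11.9 + 33.15·0.4391·0.6322 = 21.101 kPa
Denominator = 33.15·sin48.5°·cos48.5° = 33.15·0.7490·0.6626 = 16.451 kPa
FS = 21.101 / 16.451 = 1.283

FS = 1.28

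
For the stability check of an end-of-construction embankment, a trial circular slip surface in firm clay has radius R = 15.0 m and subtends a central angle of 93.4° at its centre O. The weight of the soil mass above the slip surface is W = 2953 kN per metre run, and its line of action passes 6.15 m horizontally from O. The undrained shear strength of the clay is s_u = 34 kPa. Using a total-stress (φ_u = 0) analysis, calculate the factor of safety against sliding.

Taking moments about the centre O, the resisting moment is provided by the undrained shear strength acting along the arc:
Arc length L_a = R·θ = 15.0·(93.4°·π/180) = 15.0·1.6301 = 24.45 m
M_R = s_u·L_a·R = 34·24.45·15.0 = 12470.6 kN·m/m
M_D = W·d = 2953·6.15 = 18161.0 kN·m/m
FS = M_R / M_D = 12470.6 / 18161.0 = 0.687

FS = 0.69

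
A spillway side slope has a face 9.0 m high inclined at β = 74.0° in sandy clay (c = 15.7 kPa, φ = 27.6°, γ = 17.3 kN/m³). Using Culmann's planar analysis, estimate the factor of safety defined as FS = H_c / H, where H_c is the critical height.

FS = 1.11

H_c = (4c/γ) · sinβ cosφ / [1 − cos(β − φ)]
    = (4·15.7/17.3) · sin74.0°·cos27.6° / [1 − cos46.4°]
    = 3.630 · 0.8519 / 0.3104 = 9.96 m
FS = H_c / H = 9.96 / 9.0 = 1.107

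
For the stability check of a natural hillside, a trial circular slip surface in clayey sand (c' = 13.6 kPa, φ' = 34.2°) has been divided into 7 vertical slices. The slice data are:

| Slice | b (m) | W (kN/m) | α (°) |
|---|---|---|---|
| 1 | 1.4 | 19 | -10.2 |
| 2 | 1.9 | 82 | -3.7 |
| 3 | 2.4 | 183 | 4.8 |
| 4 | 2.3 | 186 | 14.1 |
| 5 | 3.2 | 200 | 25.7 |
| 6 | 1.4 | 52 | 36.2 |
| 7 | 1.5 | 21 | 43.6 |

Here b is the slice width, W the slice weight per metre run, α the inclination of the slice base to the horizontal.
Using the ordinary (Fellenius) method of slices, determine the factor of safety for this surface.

FS = 3.73

Ordinary method of slices: FS = Σ[c'·Δl_i + (W_i cosα_i)·tanφ'] / Σ W_i sinα_i, with Δl_i = b_i / cosα_i.
Slice 1: Δl = 1.4/cos(-10.2°) = 1.422 m; N'_1 = 19·cos(-10.2°) = 18.7; c'Δl = 19.35; W sinα = -3.4
Slice 2: Δl = 1.9/cos(-3.7°) = 1.904 m; N'_2 = 82·cos(-3.7°) = 81.8; c'Δl = 25.89; W sinα = -5.3
Slice 3: Δl = 2.4/cos4.8° = 2.408 m; N'_3 = 183·cos4.8° = 182.4; c'Δl = 32.75; W sinα = 15.3
Slice 4: Δl = 2.3/cos14.1° = 2.371 m; N'_4 = 186·cos14.1° = 180.4; c'Δl = 32.25; W sinα = 45.3
Slice 5: Δl = 3.2/cos25.7° = 3.551 m; N'_5 = 200·cos25.7° = 180.2; c'Δl = 48.30; W sinα = 86.7
Slice 6: Δl = 1.4/cos36.2° = 1.735 m; N'_6 = 52·cos36.2° = 42.0; c'Δl = 23.59; W sinα = 30.7
Slice 7: Δl = 1.5/cos43.6° = 2.071 m; N'_7 = 21·cos43.6° = 15.2; c'Δl = 28.17; W sinα = 14.5
Σc'Δl = 210.3 kN/m; ΣN' = 700.7 kN/m; ΣW sinα = 183.9 kN/m
Resisting = 210.3 + 700.7·tan34.2° = 210.3 + 476.2 = 686.5 kN/m
FS = 686.5 / 183.9 = 3.733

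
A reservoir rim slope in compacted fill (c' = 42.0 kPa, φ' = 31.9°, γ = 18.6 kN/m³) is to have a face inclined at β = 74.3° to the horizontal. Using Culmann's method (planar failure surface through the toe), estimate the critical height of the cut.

H_c = 28.22 m

Culmann's analysis gives the critical failure plane at α_cr = (β + φ')/2 = (74.3 + 31.9)/2 = 53.1°, and the critical height
H_c = (4c'/γ) · sinβ cosφ' / [1 − cos(β − φ')]
    = (4·42.0/18.6) · sin74.3°·cos31.9° / [1 − cos(42.4°)]
    = 9.032 · 0.9627·0.8490 / [1 − 0.7385]
    = 9.032 · 0.8173 / 0.2615
    = 28.22 m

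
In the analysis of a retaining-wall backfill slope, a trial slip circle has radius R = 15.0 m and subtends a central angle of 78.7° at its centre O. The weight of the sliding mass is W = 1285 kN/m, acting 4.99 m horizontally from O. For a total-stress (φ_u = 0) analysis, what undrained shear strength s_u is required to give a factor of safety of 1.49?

FS = s_u·L_a·R / (W·d), so s_u = FS·W·d / (L_a·R).
Arc length L_a = R·θ = 15.0·(78.7°·π/180) = 15.0·1.3736 = 20.60 m
s_u = 1.49·1285·4.99 / (20.60·15.0) = 9554.1 / 309.05 = 30.91 kPa

s_u = 30.9 kPa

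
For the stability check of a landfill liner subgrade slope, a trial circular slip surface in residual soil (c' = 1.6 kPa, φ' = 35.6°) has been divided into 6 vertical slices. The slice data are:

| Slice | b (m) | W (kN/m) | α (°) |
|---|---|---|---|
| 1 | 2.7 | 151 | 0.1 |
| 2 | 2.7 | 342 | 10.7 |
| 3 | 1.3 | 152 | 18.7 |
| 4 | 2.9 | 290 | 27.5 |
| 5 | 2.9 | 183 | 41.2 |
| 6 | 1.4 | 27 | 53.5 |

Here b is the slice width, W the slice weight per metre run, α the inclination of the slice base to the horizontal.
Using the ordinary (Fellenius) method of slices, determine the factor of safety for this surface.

FS = 1.99

Ordinary method of slices: FS = Σ[c'·Δl_i + (W_i cosα_i)·tanφ'] / Σ W_i sinα_i, with Δl_i = b_i / cosα_i.
Slice 1: Δl = 2.7/cos0.1° = 2.700 m; N'_1 = 151·cos0.1° = 151.0; c'Δl = 4.32; W sinα = 0.3
Slice 2: Δl = 2.7/cos10.7° = 2.748 m; N'_2 = 342·cos10.7° = 336.1; c'Δl = 4.40; W sinα = 63.5
Slice 3: Δl = 1.3/cos18.7° = 1.372 m; N'_3 = 152·cos18.7° = 144.0; c'Δl = 2.20; W sinα = 48.7
Slice 4: Δl = 2.9/cos27.5° = 3.269 m; N'_4 = 290·cos27.5° = 257.2; c'Δl = 5.23; W sinα = 133.9
Slice 5: Δl = 2.9/cos41.2° = 3.854 m; N'_5 = 183·cos41.2° = 137.7; c'Δl = 6.17; W sinα = 120.5
Slice 6: Δl = 1.4/cos53.5° = 2.354 m; N'_6 = 27·cos53.5° = 16.1; c'Δl = 3.77; W sinα = 21.7
Σc'Δl = 26.1 kN/m; ΣN' = 1042.0 kN/m; ΣW sinα = 388.6 kN/m
Resisting = 26.1 + 1042.0·tan35.6° = 26.1 + 746.0 = 772.1 kN/m
FS = 772.1 / 388.6 = 1.987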